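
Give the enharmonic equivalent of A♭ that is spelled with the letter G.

G#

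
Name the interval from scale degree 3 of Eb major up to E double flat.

diminished sixth

Scale degree 3 of Eb major is G.
G up to Ebb: letters G→E make it a sixth; 7 semitones makes it diminished.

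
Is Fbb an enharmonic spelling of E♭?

Fbb is pitch class 3; Eb is pitch class 3.
All spellings map to pitch class 3, so they are enharmonically equivalent.

Yes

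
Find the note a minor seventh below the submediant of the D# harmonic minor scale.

C#

The submediant of D# harmonic minor is B.
A minor seventh (10 semitones) below B lands on the letter C, giving C#.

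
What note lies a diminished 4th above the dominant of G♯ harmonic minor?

The dominant of G# harmonic minor is D#.
A diminished fourth (4 semitones) above D# lands on the letter G, giving G.

G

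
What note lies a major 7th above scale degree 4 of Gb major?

Bb

Scale degree 4 of Gb major is Cb.
A major seventh (11 semitones) above Cb lands on the letter B, giving Bb.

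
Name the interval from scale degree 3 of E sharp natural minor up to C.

diminished fourth

Scale degree 3 of E# natural minor is G#.
G# up to C: letters G→C make it a fourth; 4 semitones makes it diminished.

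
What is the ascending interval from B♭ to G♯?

augmented sixth

The letter names run B→G, a span of 5 letter steps, so the interval is some kind of sixth.
Bb to G# is 10 semitones. A major sixth is 9, so 10 makes it augmented.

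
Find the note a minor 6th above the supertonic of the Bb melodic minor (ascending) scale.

Ab

The supertonic of Bb melodic minor (ascending) is C.
A minor sixth (8 semitones) above C lands on the letter A, giving Ab.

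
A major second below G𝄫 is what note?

Fbb

A second below G lands on the letter F.
A major second spans 2 semitones, so Gbb moves to pitch class 3. On the letter F that is Fbb.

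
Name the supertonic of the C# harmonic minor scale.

D#

The C# harmonic minor scale runs C# D# E F# G# A B#.
Degree 2 is D#.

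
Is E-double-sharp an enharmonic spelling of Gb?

Yes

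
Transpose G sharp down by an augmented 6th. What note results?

G down a major sixth is Bb, so the target letter is B.
From G#, an augmented sixth is 10 semitones down: Bb.

Bb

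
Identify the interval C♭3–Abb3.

Counting letters C–D–E–F–G–A gives a sixth.
Cb→Abb = 8 semitones, 1 narrower than the major sixth (9), so minor.

minor sixth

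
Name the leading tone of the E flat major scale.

The Eb major scale runs Eb F G Ab Bb C D.
Degree 7 is D.

D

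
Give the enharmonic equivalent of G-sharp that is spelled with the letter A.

Plain A sits 1 semitone above G#, so on the letter A the same pitch needs a flat: Ab.

Ab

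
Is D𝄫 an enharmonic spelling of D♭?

No

Dbb is pitch class 0; Db is pitch class 1.
The pitch classes differ (0 vs. 1), so they are not enharmonic equivalents.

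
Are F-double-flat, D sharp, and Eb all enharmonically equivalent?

Yes

Fbb is pitch class 3; D# is pitch class 3; Eb is pitch class 3.
All spellings map to pitch class 3, so they are enharmonically equivalent.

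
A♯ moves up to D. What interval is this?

diminished fourth

The letter names run A→D, a span of 3 letter steps, so the interval is some kind of fourth.
A# to D is 4 semitones. A perfect fourth is 5, so 4 makes it diminished.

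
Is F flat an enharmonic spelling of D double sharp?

Fb = pitch class 4 and D## = pitch class 4 — the same pitch class, so they are enharmonic equivalents.

Yes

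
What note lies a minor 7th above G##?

F##

A seventh above G lands on the letter F.
A minor seventh spans 10 semitones, so G## moves to pitch class 7. On the letter F that is F##.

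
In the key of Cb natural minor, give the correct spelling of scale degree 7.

Bbb

Degree 7 takes the letter 6 steps above C, which is B.
In natural minor, degree 7 sits 10 semitones above the tonic. Cb + 10 semitones is pitch class 9, spelled on B as Bbb.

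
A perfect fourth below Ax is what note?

A fourth below A lands on the letter E.
A perfect fourth spans 5 semitones, so A## moves to pitch class 6. On the letter E that is E##.

E##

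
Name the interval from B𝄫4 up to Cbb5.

minor second

The letter names run B→C, a span of 1 letter step, so the interval is some kind of second.
Bbb to Cbb is 1 semitone. A major second is 2, so 1 makes it minor.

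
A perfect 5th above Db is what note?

Ab

A fifth above D lands on the letter A.
A perfect fifth spans 7 semitones, so Db moves to pitch class 8. On the letter A that is Ab.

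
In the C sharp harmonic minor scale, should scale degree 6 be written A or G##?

A

Each scale degree takes a distinct letter name. Degree 6 of a scale on C must use the letter A.
A and G## are enharmonically the same pitch, but only A uses the letter A, so it is the correct spelling here.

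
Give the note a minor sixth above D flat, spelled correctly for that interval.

Bbb

D up a major sixth is B, so the target letter is B.
From Db, a minor sixth is 8 semitones up: Bbb.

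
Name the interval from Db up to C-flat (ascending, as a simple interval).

minor seventh

Counting letters D–E–F–G–A–B–C gives a seventh.
Db→Cb = 10 semitones, 1 narrower than the major seventh (11), so minor.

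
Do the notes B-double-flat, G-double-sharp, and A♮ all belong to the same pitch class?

Bbb = pitch class 9 and G## = pitch class 9 and A = pitch class 9 — the same pitch class, so they are enharmonic equivalents.

Yes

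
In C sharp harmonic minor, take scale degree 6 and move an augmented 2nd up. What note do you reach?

B#

Scale degree 6 of C# harmonic minor is A.
An augmented second (3 semitones) above A lands on the letter B, giving B#.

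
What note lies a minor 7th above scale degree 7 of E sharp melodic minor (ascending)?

Scale degree 7 of E# melodic minor (ascending) is D##.
A minor seventh (10 semitones) above D## lands on the letter C, giving C##.

C##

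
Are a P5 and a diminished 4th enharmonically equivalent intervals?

No

A perfect fifth spans 7 semitones; a diminished fourth spans 4.
The spans differ, so they are not enharmonic equivalents.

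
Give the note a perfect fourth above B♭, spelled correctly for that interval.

Eb

B up a perfect fourth is E, so the target letter is E.
From Bb, a perfect fourth is 5 semitones up: Eb.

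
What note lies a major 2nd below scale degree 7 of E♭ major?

Scale degree 7 of Eb major is D.
A major second (2 semitones) below D lands on the letter C, giving C.

C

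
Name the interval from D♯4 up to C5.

diminished seventh

The letter names run D→C, a span of 6 letter steps, so the interval is some kind of seventh.
D# to C is 9 semitones. A major seventh is 11, so 9 makes it diminished.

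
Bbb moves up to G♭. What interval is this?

The letter names run B→G, a span of 5 letter steps, so the interval is some kind of sixth.
Bbb to Gb is 9 semitones. A major sixth is 9, so 9 makes it major.

major sixth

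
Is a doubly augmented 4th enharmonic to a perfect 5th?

A doubly augmented fourth spans 7 semitones; a perfect fifth spans 7.
They are enharmonically equivalent.

Yes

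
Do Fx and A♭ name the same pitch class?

Two spellings are enharmonically equivalent only if they share a pitch class.
Here F## → 7, Ab → 8; 7 ≠ 8, so they are not.

No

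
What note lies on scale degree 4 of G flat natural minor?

Cb

The Gb natural minor scale runs Gb Ab Bbb Cb Db Ebb Fb.
Degree 4 is Cb.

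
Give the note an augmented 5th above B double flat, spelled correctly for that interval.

A fifth above B lands on the letter F.
An augmented fifth spans 8 semitones, so Bbb moves to pitch class 5. On the letter F that is F.

F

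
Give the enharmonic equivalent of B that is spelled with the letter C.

Cb

B is pitch class 11. The letter C alone is pitch class 0.
To reach pitch class 11 from C requires an offset of -1 semitone, i.e. flat: Cb.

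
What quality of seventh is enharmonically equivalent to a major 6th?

diminished

A major sixth spans 9 semitones.
A seventh spanning 9 semitones is diminished (the major seventh is 11).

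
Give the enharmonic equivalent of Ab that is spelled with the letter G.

Plain G sits 1 semitone below Ab, so on the letter G the same pitch needs a sharp: G#.

G#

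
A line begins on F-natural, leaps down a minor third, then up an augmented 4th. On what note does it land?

G#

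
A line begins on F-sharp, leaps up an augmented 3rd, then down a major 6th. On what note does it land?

An augmented third up from F# is A## (letter A, 5 semitones up).
A major sixth down from A## is C## (letter C, 9 semitones down).

C##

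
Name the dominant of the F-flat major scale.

Cb

Degree 5 takes the letter 4 steps above F, which is C.
In major, degree 5 sits 7 semitones above the tonic. Fb + 7 semitones is pitch class 11, spelled on C as Cb.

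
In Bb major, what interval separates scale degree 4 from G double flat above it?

diminished third

Scale degree 4 of Bb major is Eb.
Eb up to Gbb: letters E→G make it a third; 2 semitones makes it diminished.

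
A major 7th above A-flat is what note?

A up a major seventh is G#, so the target letter is G.
From Ab, a major seventh is 11 semitones up: G.

G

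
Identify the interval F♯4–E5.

minor seventh

Counting letters F–G–A–B–C–D–E gives a seventh.
F#→E = 10 semitones, 1 narrower than the major seventh (11), so minor.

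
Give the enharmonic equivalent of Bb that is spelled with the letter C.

Cbb

Bb is pitch class 10. The letter C alone is pitch class 0.
To reach pitch class 10 from C requires an offset of -2 semitones, i.e. double flat: Cbb.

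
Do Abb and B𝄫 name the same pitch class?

No

Two spellings are enharmonically equivalent only if they share a pitch class.
Here Abb → 7, Bbb → 9; 7 ≠ 9, so they are not.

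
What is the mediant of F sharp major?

The F# major scale runs F# G# A# B C# D# E#.
Degree 3 is A#.

A#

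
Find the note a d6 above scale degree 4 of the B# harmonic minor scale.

Scale degree 4 of B# harmonic minor is E#.
A diminished sixth (7 semitones) above E# lands on the letter C, giving C.

C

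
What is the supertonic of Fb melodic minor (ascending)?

The Fb melodic minor (ascending) scale runs Fb Gb Abb Bbb Cb Db Eb.
Degree 2 is Gb.

Gb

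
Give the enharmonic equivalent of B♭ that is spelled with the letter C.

Plain C sits 2 semitones above Bb, so on the letter C the same pitch needs a double flat: Cbb.

Cbb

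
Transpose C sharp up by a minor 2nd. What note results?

A second above C lands on the letter D.
A minor second spans 1 semitone, so C# moves to pitch class 2. On the letter D that is D.

D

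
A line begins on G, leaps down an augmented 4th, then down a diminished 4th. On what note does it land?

A

An augmented fourth down from G is Db (letter D, 6 semitones down).
A diminished fourth down from Db is A (letter A, 4 semitones down).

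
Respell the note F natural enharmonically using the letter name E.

Plain E sits 1 semitone below F, so on the letter E the same pitch needs a sharp: E#.

E#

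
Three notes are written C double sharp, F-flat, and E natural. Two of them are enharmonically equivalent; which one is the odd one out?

In 12-tone equal temperament, enharmonic equivalents share a pitch class. C## is pitch class 2; Fb is pitch class 4; E is pitch class 4.
Fb and E share pitch class 4, while C## is pitch class 2.

C##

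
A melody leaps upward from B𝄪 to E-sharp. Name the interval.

diminished fourth

The letter names run B→E, a span of 3 letter steps, so the interval is some kind of fourth.
B## to E# is 4 semitones. A perfect fourth is 5, so 4 makes it diminished.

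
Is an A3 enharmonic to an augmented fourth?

An augmented third spans 5 semitones; an augmented fourth spans 6.
The spans differ, so they are not enharmonic equivalents.

No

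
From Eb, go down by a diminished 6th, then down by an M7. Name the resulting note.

A

A diminished sixth down from Eb is G# (letter G, 7 semitones down).
A major seventh down from G# is A (letter A, 11 semitones down).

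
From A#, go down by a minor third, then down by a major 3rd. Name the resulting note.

A minor third down from A# is F## (letter F, 3 semitones down).
A major third down from F## is D# (letter D, 4 semitones down).

D#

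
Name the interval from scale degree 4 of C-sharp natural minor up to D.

minor sixth

Scale degree 4 of C# natural minor is F#.
F# up to D: letters F→D make it a sixth; 8 semitones makes it minor.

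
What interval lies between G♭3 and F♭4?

minor seventh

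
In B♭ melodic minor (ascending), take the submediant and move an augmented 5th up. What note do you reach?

D#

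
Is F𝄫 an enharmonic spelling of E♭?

Yes

Fbb is pitch class 3; Eb is pitch class 3.
All spellings map to pitch class 3, so they are enharmonically equivalent.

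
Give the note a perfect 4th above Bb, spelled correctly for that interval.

A fourth above B lands on the letter E.
A perfect fourth spans 5 semitones, so Bb moves to pitch class 3. On the letter E that is Eb.

Eb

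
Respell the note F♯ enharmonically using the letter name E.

E##

Plain E sits 2 semitones below F#, so on the letter E the same pitch needs a double sharp: E##.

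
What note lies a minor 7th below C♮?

C down a major seventh is Db, so the target letter is D.
From C, a minor seventh is 10 semitones down: D.

D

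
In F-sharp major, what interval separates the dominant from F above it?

diminished fourth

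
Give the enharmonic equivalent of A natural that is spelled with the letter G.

G##

A is pitch class 9. The letter G alone is pitch class 7.
To reach pitch class 9 from G requires an offset of +2 semitones, i.e. double sharp: G##.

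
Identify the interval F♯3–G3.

minor second

Counting letters F–G gives a second.
F#→G = 1 semitone, 1 narrower than the major second (2), so minor.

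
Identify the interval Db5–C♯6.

The letter names run D→C, a span of 6 letter steps, so the interval is some kind of seventh.
Db to C# is 12 semitones. A major seventh is 11, so 12 makes it augmented.

augmented seventh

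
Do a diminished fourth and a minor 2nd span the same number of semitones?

A diminished fourth spans 4 semitones; a minor second spans 1.
The spans differ, so they are not enharmonic equivalents.

No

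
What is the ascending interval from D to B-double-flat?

diminished sixth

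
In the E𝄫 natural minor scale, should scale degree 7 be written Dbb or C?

Each scale degree takes a distinct letter name. Degree 7 of a scale on E must use the letter D.
Dbb and C are enharmonically the same pitch, but only Dbb uses the letter D, so it is the correct spelling here.

Dbb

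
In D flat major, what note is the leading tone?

The Db major scale runs Db Eb F Gb Ab Bb C.
Degree 7 is C.

C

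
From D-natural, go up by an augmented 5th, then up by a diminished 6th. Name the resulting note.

An augmented fifth up from D is A# (letter A, 8 semitones up).
A diminished sixth up from A# is F (letter F, 7 semitones up).

F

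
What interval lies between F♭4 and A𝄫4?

The letter names run F→A, a span of 2 letter steps, so the interval is some kind of third.
Fb to Abb is 3 semitones. A major third is 4, so 3 makes it minor.

minor third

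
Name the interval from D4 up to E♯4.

The letter names run D→E, a span of 1 letter step, so the interval is some kind of second.
D to E# is 3 semitones. A major second is 2, so 3 makes it augmented.

augmented second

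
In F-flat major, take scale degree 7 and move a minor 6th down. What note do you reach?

G

Scale degree 7 of Fb major is Eb.
A minor sixth (8 semitones) below Eb lands on the letter G, giving G.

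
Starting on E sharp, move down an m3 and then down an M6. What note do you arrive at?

E#

A minor third down from E# is C## (letter C, 3 semitones down).
A major sixth down from C## is E# (letter E, 9 semitones down).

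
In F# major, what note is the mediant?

A#

The F# major scale runs F# G# A# B C# D# E#.
Degree 3 is A#.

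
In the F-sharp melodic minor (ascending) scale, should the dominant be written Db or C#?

Each scale degree takes a distinct letter name. Degree 5 of a scale on F must use the letter C.
C# and Db are enharmonically the same pitch, but only C# uses the letter C, so it is the correct spelling here.

C#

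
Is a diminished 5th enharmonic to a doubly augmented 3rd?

Yes

A diminished fifth spans 6 semitones; a doubly augmented third spans 6.
They are enharmonically equivalent.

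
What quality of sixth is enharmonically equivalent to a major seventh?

doubly augmented

A major seventh spans 11 semitones.
A sixth spanning 11 semitones is doubly augmented (the major sixth is 9).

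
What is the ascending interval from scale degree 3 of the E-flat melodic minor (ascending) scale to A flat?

major second

Scale degree 3 of Eb melodic minor (ascending) is Gb.
Gb up to Ab: letters G→A make it a second; 2 semitones makes it major.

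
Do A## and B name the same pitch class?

Yes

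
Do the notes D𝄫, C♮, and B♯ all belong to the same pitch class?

Yes

Dbb is pitch class 0; C is pitch class 0; B# is pitch class 0.
All spellings map to pitch class 0, so they are enharmonically equivalent.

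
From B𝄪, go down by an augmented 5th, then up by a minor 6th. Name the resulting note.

An augmented fifth down from B## is E# (letter E, 8 semitones down).
A minor sixth up from E# is C# (letter C, 8 semitones up).

C#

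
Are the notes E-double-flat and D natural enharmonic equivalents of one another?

Yes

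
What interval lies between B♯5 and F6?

doubly diminished fifth

The letter names run B→F, a span of 4 letter steps, so the interval is some kind of fifth.
B# to F is 5 semitones. A perfect fifth is 7, so 5 makes it doubly diminished.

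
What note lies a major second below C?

C down a major second is Bb, so the target letter is B.
From C, a major second is 2 semitones down: Bb.

Bb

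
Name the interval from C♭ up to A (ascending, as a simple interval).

Counting letters C–D–E–F–G–A gives a sixth.
Cb→A = 10 semitones, 1 wider than the major sixth (9), so augmented.

augmented sixth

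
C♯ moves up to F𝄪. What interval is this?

The letter names run C→F, a span of 3 letter steps, so the interval is some kind of fourth.
C# to F## is 6 semitones. A perfect fourth is 5, so 6 makes it augmented.

augmented fourth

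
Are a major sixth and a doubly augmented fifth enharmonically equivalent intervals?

A major sixth spans 9 semitones; a doubly augmented fifth spans 9.
They are enharmonically equivalent.

Yes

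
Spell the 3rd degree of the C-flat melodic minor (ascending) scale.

Ebb

The Cb melodic minor (ascending) scale runs Cb Db Ebb Fb Gb Ab Bb.
Degree 3 is Ebb.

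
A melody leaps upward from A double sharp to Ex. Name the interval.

perfect fifth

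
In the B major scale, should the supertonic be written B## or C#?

C#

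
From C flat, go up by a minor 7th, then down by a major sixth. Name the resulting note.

Dbb

A minor seventh up from Cb is Bbb (letter B, 10 semitones up).
A major sixth down from Bbb is Dbb (letter D, 9 semitones down).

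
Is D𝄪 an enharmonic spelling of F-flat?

Yes

D## is pitch class 4; Fb is pitch class 4.
All spellings map to pitch class 4, so they are enharmonically equivalent.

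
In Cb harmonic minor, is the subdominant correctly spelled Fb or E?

Fb

Each scale degree takes a distinct letter name. Degree 4 of a scale on C must use the letter F.
Fb and E are enharmonically the same pitch, but only Fb uses the letter F, so it is the correct spelling here.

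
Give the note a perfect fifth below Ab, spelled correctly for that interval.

Db

A fifth below A lands on the letter D.
A perfect fifth spans 7 semitones, so Ab moves to pitch class 1. On the letter D that is Db.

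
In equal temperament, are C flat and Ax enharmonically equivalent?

Cb is pitch class 11; A## is pitch class 11.
All spellings map to pitch class 11, so they are enharmonically equivalent.

Yes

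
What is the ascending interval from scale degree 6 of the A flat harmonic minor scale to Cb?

perfect fifth

Scale degree 6 of Ab harmonic minor is Fb.
Fb up to Cb: letters F→C make it a fifth; 7 semitones makes it perfect.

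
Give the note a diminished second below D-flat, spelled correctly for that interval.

D down a major second is C, so the target letter is C.
From Db, a diminished second is 0 semitones down: C#.

C#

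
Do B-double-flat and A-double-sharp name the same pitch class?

No

Two spellings are enharmonically equivalent only if they share a pitch class.
Here Bbb → 9, A## → 11; 9 ≠ 11, so they are not.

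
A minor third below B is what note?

B down a major third is G, so the target letter is G.
From B, a minor third is 3 semitones down: G#.

G#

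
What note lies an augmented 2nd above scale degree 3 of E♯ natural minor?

Scale degree 3 of E# natural minor is G#.
An augmented second (3 semitones) above G# lands on the letter A, giving A##.

A##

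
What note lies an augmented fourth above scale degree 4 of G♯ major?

Scale degree 4 of G# major is C#.
An augmented fourth (6 semitones) above C# lands on the letter F, giving F##.

F##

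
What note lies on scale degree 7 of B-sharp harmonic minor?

The B# harmonic minor scale runs B# C## D# E# F## G# A##.
Degree 7 is A##.

A##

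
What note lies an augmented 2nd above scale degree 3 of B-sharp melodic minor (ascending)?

Scale degree 3 of B# melodic minor (ascending) is D#.
An augmented second (3 semitones) above D# lands on the letter E, giving E##.

E##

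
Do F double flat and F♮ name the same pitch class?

No

Fbb is pitch class 3; F is pitch class 5.
The pitch classes differ (3 vs. 5), so they are not enharmonic equivalents.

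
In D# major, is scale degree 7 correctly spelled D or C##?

C##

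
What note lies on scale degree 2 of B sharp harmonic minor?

C##

Degree 2 takes the letter 1 step above B, which is C.
In harmonic minor, degree 2 sits 2 semitones above the tonic. B# + 2 semitones is pitch class 2, spelled on C as C##.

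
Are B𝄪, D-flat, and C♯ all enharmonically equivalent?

Yes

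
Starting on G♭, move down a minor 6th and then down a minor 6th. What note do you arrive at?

D

A minor sixth down from Gb is Bb (letter B, 8 semitones down).
A minor sixth down from Bb is D (letter D, 8 semitones down).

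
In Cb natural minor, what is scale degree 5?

Gb

The Cb natural minor scale runs Cb Db Ebb Fb Gb Abb Bbb.
Degree 5 is Gb.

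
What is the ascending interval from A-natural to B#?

Counting letters A–B gives a second.
A→B# = 3 semitones, 1 wider than the major second (2), so augmented.

augmented second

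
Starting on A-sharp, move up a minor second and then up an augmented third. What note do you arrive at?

D##

A minor second up from A# is B (letter B, 1 semitone up).
An augmented third up from B is D## (letter D, 5 semitones up).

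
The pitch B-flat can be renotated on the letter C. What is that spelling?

Bb is pitch class 10. The letter C alone is pitch class 0.
To reach pitch class 10 from C requires an offset of -2 semitones, i.e. double flat: Cbb.

Cbb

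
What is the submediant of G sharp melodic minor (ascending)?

The G# melodic minor (ascending) scale runs G# A# B C# D# E# F##.
Degree 6 is E#.

E#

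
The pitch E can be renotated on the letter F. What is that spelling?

Fb

Plain F sits 1 semitone above E, so on the letter F the same pitch needs a flat: Fb.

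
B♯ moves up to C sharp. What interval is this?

Counting letters B–C gives a second.
B#→C# = 1 semitone, 1 narrower than the major second (2), so minor.

minor second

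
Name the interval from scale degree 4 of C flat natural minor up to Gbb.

minor second

Scale degree 4 of Cb natural minor is Fb.
Fb up to Gbb: letters F→G make it a second; 1 semitone makes it minor.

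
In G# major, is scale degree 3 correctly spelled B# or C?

Each scale degree takes a distinct letter name. Degree 3 of a scale on G must use the letter B.
B# and C are enharmonically the same pitch, but only B# uses the letter B, so it is the correct spelling here.

B#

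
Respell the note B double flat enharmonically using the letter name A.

A

Plain A sits at the same pitch as Bbb, so on the letter A the same pitch needs a natural: A.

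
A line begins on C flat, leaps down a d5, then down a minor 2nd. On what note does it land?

A diminished fifth down from Cb is F (letter F, 6 semitones down).
A minor second down from F is E (letter E, 1 semitone down).

E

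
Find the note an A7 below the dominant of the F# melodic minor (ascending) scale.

The dominant of F# melodic minor (ascending) is C#.
An augmented seventh (12 semitones) below C# lands on the letter D, giving Db.

Db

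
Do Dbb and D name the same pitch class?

Dbb is pitch class 0; D is pitch class 2.
The pitch classes differ (0 vs. 2), so they are not enharmonic equivalents.

No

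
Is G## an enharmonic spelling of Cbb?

No

G## is pitch class 9; Cbb is pitch class 10.
The pitch classes differ (9 vs. 10), so they are not enharmonic equivalents.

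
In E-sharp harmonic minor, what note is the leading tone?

Degree 7 takes the letter 6 steps above E, which is D.
In harmonic minor, degree 7 sits 11 semitones above the tonic. E# + 11 semitones is pitch class 4, spelled on D as D##.

D##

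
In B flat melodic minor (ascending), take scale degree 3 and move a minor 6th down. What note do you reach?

Scale degree 3 of Bb melodic minor (ascending) is Db.
A minor sixth (8 semitones) below Db lands on the letter F, giving F.

F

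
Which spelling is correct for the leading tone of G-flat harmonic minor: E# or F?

Each scale degree takes a distinct letter name. Degree 7 of a scale on G must use the letter F.
F and E# are enharmonically the same pitch, but only F uses the letter F, so it is the correct spelling here.

F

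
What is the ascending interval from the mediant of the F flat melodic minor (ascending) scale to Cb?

The mediant of Fb melodic minor (ascending) is Abb.
Abb up to Cb: letters A→C make it a third; 4 semitones makes it major.

major third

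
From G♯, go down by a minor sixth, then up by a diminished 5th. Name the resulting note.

A minor sixth down from G# is B# (letter B, 8 semitones down).
A diminished fifth up from B# is F# (letter F, 6 semitones up).

F#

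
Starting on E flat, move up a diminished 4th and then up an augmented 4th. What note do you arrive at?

Db

A diminished fourth up from Eb is Abb (letter A, 4 semitones up).
An augmented fourth up from Abb is Db (letter D, 6 semitones up).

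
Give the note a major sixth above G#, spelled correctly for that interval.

A sixth above G lands on the letter E.
A major sixth spans 9 semitones, so G# moves to pitch class 5. On the letter E that is E#.

E#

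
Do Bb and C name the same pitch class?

Bb is pitch class 10; C is pitch class 0.
The pitch classes differ (10 vs. 0), so they are not enharmonic equivalents.

No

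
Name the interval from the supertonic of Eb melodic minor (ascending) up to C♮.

perfect fifth

The supertonic of Eb melodic minor (ascending) is F.
F up to C: letters F→C make it a fifth; 7 semitones makes it perfect.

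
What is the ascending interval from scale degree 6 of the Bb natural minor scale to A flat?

major second

Scale degree 6 of Bb natural minor is Gb.
Gb up to Ab: letters G→A make it a second; 2 semitones makes it major.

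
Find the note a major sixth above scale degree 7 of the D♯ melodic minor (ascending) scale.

A##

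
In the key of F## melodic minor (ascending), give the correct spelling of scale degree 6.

The F## melodic minor (ascending) scale runs F## G## A# B# C## D## E##.
Degree 6 is D##.

D##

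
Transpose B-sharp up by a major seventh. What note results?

A##

A seventh above B lands on the letter A.
A major seventh spans 11 semitones, so B# moves to pitch class 11. On the letter A that is A##.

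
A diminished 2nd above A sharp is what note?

A up a major second is B, so the target letter is B.
From A#, a diminished second is 0 semitones up: Bb.

Bb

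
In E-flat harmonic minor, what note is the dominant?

The Eb harmonic minor scale runs Eb F Gb Ab Bb Cb D.
Degree 5 is Bb.

Bb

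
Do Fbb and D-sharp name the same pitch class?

Fbb is pitch class 3; D# is pitch class 3.
All spellings map to pitch class 3, so they are enharmonically equivalent.

Yes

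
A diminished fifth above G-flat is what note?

Dbb

G up a perfect fifth is D, so the target letter is D.
From Gb, a diminished fifth is 6 semitones up: Dbb.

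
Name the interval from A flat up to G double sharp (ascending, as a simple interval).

doubly augmented seventh

Counting letters A–B–C–D–E–F–G gives a seventh.
Ab→G## = 13 semitones, 2 wider than the major seventh (11), so doubly augmented.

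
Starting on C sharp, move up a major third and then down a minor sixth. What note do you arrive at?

G##

A major third up from C# is E# (letter E, 4 semitones up).
A minor sixth down from E# is G## (letter G, 8 semitones down).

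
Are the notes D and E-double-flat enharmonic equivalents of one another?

Yes

D = pitch class 2 and Ebb = pitch class 2 — the same pitch class, so they are enharmonic equivalents.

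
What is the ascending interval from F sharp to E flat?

diminished seventh

The letter names run F→E, a span of 6 letter steps, so the interval is some kind of seventh.
F# to Eb is 9 semitones. A major seventh is 11, so 9 makes it diminished.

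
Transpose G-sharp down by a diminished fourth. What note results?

D##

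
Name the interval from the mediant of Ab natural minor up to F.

augmented fourth

The mediant of Ab natural minor is Cb.
Cb up to F: letters C→F make it a fourth; 6 semitones makes it augmented.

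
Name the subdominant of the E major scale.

Degree 4 takes the letter 3 steps above E, which is A.
In major, degree 4 sits 5 semitones above the tonic. E + 5 semitones is pitch class 9, spelled on A as A.

A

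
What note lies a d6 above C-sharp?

A sixth above C lands on the letter A.
A diminished sixth spans 7 semitones, so C# moves to pitch class 8. On the letter A that is Ab.

Ab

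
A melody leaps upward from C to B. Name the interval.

Counting letters C–D–E–F–G–A–B gives a seventh.
C→B = 11 semitones, exactly the major seventh.

major seventh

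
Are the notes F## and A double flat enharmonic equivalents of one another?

Yes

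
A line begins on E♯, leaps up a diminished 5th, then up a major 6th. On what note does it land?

A diminished fifth up from E# is B (letter B, 6 semitones up).
A major sixth up from B is G# (letter G, 9 semitones up).

G#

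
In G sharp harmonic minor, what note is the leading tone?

The G# harmonic minor scale runs G# A# B C# D# E F##.
Degree 7 is F##.

F##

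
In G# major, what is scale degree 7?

The G# major scale runs G# A# B# C# D# E# F##.
Degree 7 is F##.

F##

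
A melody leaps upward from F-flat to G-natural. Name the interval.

Counting letters F–G gives a second.
Fb→G = 3 semitones, 1 wider than the major second (2), so augmented.

augmented second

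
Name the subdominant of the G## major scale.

C##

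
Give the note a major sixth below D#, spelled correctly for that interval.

F#

D down a major sixth is F, so the target letter is F.
From D#, a major sixth is 9 semitones down: F#.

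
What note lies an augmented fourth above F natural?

A fourth above F lands on the letter B.
An augmented fourth spans 6 semitones, so F moves to pitch class 11. On the letter B that is B.

B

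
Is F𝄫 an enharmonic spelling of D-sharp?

Yes

Fbb = pitch class 3 and D# = pitch class 3 — the same pitch class, so they are enharmonic equivalents.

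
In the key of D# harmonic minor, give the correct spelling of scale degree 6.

The D# harmonic minor scale runs D# E# F# G# A# B C##.
Degree 6 is B.

B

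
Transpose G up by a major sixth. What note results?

G up a major sixth is E, so the target letter is E.
From G, a major sixth is 9 semitones up: E.

E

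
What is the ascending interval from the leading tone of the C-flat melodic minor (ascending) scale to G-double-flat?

The leading tone of Cb melodic minor (ascending) is Bb.
Bb up to Gbb: letters B→G make it a sixth; 7 semitones makes it diminished.

diminished sixth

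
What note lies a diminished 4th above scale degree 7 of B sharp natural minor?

Scale degree 7 of B# natural minor is A#.
A diminished fourth (4 semitones) above A# lands on the letter D, giving D.

D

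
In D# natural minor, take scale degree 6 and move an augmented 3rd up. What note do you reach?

Scale degree 6 of D# natural minor is B.
An augmented third (5 semitones) above B lands on the letter D, giving D##.

D##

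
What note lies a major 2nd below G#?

F#

G down a major second is F, so the target letter is F.
From G#, a major second is 2 semitones down: F#.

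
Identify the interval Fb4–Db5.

The letter names run F→D, a span of 5 letter steps, so the interval is some kind of sixth.
Fb to Db is 9 semitones. A major sixth is 9, so 9 makes it major.

major sixth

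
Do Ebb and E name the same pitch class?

No

Two spellings are enharmonically equivalent only if they share a pitch class.
Here Ebb → 2, E → 4; 2 ≠ 4, so they are not.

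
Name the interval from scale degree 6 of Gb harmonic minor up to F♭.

Scale degree 6 of Gb harmonic minor is Ebb.
Ebb up to Fb: letters E→F make it a second; 2 semitones makes it major.

major second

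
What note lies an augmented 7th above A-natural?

G##

A seventh above A lands on the letter G.
An augmented seventh spans 12 semitones, so A moves to pitch class 9. On the letter G that is G##.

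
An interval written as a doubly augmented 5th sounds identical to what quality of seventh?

diminished

A doubly augmented fifth spans 9 semitones.
A seventh spanning 9 semitones is diminished (the major seventh is 11).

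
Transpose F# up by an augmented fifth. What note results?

C##

F up a perfect fifth is C, so the target letter is C.
From F#, an augmented fifth is 8 semitones up: C##.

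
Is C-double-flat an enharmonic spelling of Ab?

Two spellings are enharmonically equivalent only if they share a pitch class.
Here Cbb → 10, Ab → 8; 8 ≠ 10, so they are not.

No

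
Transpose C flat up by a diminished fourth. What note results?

Fbb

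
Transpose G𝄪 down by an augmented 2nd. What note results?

A second below G lands on the letter F.
An augmented second spans 3 semitones, so G## moves to pitch class 6. On the letter F that is F#.

F#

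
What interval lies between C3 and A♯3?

augmented sixth

Counting letters C–D–E–F–G–A gives a sixth.
C→A# = 10 semitones, 1 wider than the major sixth (9), so augmented.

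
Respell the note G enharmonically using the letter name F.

Plain F sits 2 semitones below G, so on the letter F the same pitch needs a double sharp: F##.

F##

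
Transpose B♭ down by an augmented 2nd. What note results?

Abb

B down a major second is A, so the target letter is A.
From Bb, an augmented second is 3 semitones down: Abb.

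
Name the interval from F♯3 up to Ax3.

The letter names run F→A, a span of 2 letter steps, so the interval is some kind of third.
F# to A## is 5 semitones. A major third is 4, so 5 makes it augmented.

augmented third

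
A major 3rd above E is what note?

E up a major third is G#, so the target letter is G.
From E, a major third is 4 semitones up: G#.

G#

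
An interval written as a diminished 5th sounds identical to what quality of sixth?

A diminished fifth spans 6 semitones.
A sixth spanning 6 semitones is doubly diminished (the major sixth is 9).

doubly diminished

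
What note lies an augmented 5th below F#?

Bb

F down a perfect fifth is Bb, so the target letter is B.
From F#, an augmented fifth is 8 semitones down: Bb.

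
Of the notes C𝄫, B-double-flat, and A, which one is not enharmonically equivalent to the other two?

Cbb

In 12-tone equal temperament, enharmonic equivalents share a pitch class. Cbb is pitch class 10; Bbb is pitch class 9; A is pitch class 9.
Bbb and A share pitch class 9, while Cbb is pitch class 10.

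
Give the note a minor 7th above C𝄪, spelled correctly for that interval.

A seventh above C lands on the letter B.
A minor seventh spans 10 semitones, so C## moves to pitch class 0. On the letter B that is B#.

B#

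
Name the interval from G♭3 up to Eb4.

major sixth

The letter names run G→E, a span of 5 letter steps, so the interval is some kind of sixth.
Gb to Eb is 9 semitones. A major sixth is 9, so 9 makes it major.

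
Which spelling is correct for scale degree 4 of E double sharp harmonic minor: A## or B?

A##

Each scale degree takes a distinct letter name. Degree 4 of a scale on E must use the letter A.
A## and B are enharmonically the same pitch, but only A## uses the letter A, so it is the correct spelling here.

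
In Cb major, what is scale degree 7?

Bb

The Cb major scale runs Cb Db Eb Fb Gb Ab Bb.
Degree 7 is Bb.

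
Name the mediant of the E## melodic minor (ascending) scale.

Degree 3 takes the letter 2 steps above E, which is G.
In melodic minor (ascending), degree 3 sits 3 semitones above the tonic. E## + 3 semitones is pitch class 9, spelled on G as G##.

G##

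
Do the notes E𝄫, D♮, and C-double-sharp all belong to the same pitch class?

Yes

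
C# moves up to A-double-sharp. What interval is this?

augmented sixth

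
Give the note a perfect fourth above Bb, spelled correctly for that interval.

B up a perfect fourth is E, so the target letter is E.
From Bb, a perfect fourth is 5 semitones up: Eb.

Eb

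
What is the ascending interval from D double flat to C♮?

Counting letters D–E–F–G–A–B–C gives a seventh.
Dbb→C = 12 semitones, 1 wider than the major seventh (11), so augmented.

augmented seventh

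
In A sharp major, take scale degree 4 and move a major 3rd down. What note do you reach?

B

Scale degree 4 of A# major is D#.
A major third (4 semitones) below D# lands on the letter B, giving B.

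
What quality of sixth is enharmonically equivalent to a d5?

doubly diminished

A diminished fifth spans 6 semitones.
A sixth spanning 6 semitones is doubly diminished (the major sixth is 9).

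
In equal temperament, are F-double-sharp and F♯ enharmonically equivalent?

Two spellings are enharmonically equivalent only if they share a pitch class.
Here F## → 7, F# → 6; 6 ≠ 7, so they are not.

No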